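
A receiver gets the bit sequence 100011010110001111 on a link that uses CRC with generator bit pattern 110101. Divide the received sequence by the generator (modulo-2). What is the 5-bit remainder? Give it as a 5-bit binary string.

Modulo-2 division of 100011010110001111 by 110101:
  pos 0: 100011 XOR 110101 = 010110
  pos 1: 101100 XOR 110101 = 011001
  pos 2: 110011 XOR 110101 = 000110
  pos 5: 110011 XOR 110101 = 000110
  pos 8: 110000 XOR 110101 = 000101
  pos 11: 101111 XOR 110101 = 011010
  pos 12: 110101 XOR 110101 = 000000
Remainder = 00000 (zero — the frame passes the CRC check).

00000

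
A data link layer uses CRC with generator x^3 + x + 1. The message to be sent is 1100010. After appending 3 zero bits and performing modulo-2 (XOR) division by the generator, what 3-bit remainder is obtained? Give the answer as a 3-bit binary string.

Append 3 zeros: 1100010000. Divide by 1011 (XOR where the leading bit is 1):
  pos 0: 1100 XOR 1011 = 0111
  pos 1: 1110 XOR 1011 = 0101
  pos 2: 1011 XOR 1011 = 0000
Remainder (last 3 bits) = 000. This is the CRC / FCS.

000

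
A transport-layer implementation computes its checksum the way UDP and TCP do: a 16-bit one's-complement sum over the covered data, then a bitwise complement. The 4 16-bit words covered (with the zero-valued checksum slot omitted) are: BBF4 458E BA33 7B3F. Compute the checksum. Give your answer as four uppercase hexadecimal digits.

One's-complement addition (fold any carry out of bit 15 back into bit 0):
  0xBBF4 + 0x458E = 0x10182 → wrap carry → 0x0183
  0x0183 + 0xBA33 = 0x0BBB6
  0xBBB6 + 0x7B3F = 0x136F5 → wrap carry → 0x36F6
One's-complement sum = 0x36F6.
Checksum = ~0x36F6 & 0xFFFF = 0xC909.

C909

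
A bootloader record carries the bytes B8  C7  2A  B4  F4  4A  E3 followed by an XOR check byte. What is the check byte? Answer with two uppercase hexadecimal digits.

XOR the bytes together:
  start with 0xB8
  0xB8 ⊕ 0xC7 = 0x7F
  0x7F ⊕ 0x2A = 0x55
  0x55 ⊕ 0xB4 = 0xE1
  0xE1 ⊕ 0xF4 = 0x15
  0x15 ⊕ 0x4A = 0x5F
  0x5F ⊕ 0xE3 = 0xBC

BC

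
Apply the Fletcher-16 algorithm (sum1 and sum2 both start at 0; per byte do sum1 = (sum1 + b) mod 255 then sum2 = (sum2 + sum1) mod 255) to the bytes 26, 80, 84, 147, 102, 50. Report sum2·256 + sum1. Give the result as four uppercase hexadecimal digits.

39EA

Running sums (mod 255):
  after byte 0 (26): sum1=26, sum2=26
  after byte 1 (80): sum1=106, sum2=132
  after byte 2 (84): sum1=190, sum2=67
  after byte 3 (147): sum1=82, sum2=149
  after byte 4 (102): sum1=184, sum2=78
  after byte 5 (50): sum1=234, sum2=57
Checksum = sum2·256 + sum1 = 57·256 + 234 = 14826 = 0x39EA.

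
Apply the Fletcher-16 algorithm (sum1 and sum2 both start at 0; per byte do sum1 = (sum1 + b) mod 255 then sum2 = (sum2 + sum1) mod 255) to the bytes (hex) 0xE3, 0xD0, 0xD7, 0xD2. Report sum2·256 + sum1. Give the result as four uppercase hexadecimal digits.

Running sums (mod 255):
  after byte 0 (0xE3): sum1=227, sum2=227
  after byte 1 (0xD0): sum1=180, sum2=152
  after byte 2 (0xD7): sum1=140, sum2=37
  after byte 3 (0xD2): sum1=95, sum2=132
Checksum = sum2·256 + sum1 = 132·256 + 95 = 33887 = 0x845F.

845F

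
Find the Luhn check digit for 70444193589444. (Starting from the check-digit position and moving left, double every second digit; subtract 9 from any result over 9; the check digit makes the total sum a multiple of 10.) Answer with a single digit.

Partial digits right→left: 4 4 4 9 8 5 3 9 1 4 4 4 0 7
Double every second digit counting from the check-digit position (so the 1st, 3rd, 5th, ... of the partial from the right).
  doubled (with −9 where >9): 8 8 7 6 2 8 0 → sum 39
  kept as-is: 4 9 5 9 4 4 7 → sum 42
Total = 39 + 42 = 81.
Check digit = (10 − (81 mod 10)) mod 10 = 9.

9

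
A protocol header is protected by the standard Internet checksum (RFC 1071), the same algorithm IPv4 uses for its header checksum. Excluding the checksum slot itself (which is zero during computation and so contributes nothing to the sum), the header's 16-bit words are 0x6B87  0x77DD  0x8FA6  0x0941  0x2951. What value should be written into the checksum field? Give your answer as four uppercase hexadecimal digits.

One's-complement addition (fold any carry out of bit 15 back into bit 0):
  0x6B87 + 0x77DD = 0x0E364
  0xE364 + 0x8FA6 = 0x1730A → wrap carry → 0x730B
  0x730B + 0x0941 = 0x07C4C
  0x7C4C + 0x2951 = 0x0A59D
One's-complement sum = 0xA59D.
Checksum = ~0xA59D & 0xFFFF = 0x5A62.

5A62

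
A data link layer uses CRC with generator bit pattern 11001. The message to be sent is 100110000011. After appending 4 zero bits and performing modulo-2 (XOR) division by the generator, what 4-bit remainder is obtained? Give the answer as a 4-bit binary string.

Append 4 zeros: 1001100000110000. Divide by 11001 (XOR where the leading bit is 1):
  pos 0: 10011 XOR 11001 = 01010
  pos 1: 10100 XOR 11001 = 01101
  pos 2: 11010 XOR 11001 = 00011
  pos 5: 11000 XOR 11001 = 00001
  pos 9: 11100 XOR 11001 = 00101
  pos 11: 10100 XOR 11001 = 01101
Remainder (last 4 bits) = 1101. This is the CRC / FCS.

1101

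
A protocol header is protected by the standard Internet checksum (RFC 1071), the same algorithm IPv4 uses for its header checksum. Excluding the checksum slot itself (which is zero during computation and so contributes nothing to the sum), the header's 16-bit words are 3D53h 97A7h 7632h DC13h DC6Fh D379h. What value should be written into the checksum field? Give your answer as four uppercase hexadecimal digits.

28D5

One's-complement addition (fold any carry out of bit 15 back into bit 0):
  0x3D53 + 0x97A7 = 0x0D4FA
  0xD4FA + 0x7632 = 0x14B2C → wrap carry → 0x4B2D
  0x4B2D + 0xDC13 = 0x12740 → wrap carry → 0x2741
  0x2741 + 0xDC6F = 0x103B0 → wrap carry → 0x03B1
  0x03B1 + 0xD379 = 0x0D72A
One's-complement sum = 0xD72A.
Checksum = ~0xD72A & 0xFFFF = 0x28D5.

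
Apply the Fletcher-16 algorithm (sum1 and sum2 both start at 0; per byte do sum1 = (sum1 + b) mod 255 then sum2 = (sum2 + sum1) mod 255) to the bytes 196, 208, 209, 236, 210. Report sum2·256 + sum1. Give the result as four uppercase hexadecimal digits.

3D27

Running sums (mod 255):
  after byte 0 (196): sum1=196, sum2=196
  after byte 1 (208): sum1=149, sum2=90
  after byte 2 (209): sum1=103, sum2=193
  after byte 3 (236): sum1=84, sum2=22
  after byte 4 (210): sum1=39, sum2=61
Checksum = sum2·256 + sum1 = 61·256 + 39 = 15655 = 0x3D27.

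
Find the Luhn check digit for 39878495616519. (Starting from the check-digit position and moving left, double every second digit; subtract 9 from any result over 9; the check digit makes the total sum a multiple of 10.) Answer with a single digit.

4

Partial digits right→left: 9 1 5 6 1 6 5 9 4 8 7 8 9 3
Double every second digit counting from the check-digit position (so the 1st, 3rd, 5th, ... of the partial from the right).
  doubled (with −9 where >9): 9 1 2 1 8 5 9 → sum 35
  kept as-is: 1 6 6 9 8 8 3 → sum 41
Total = 35 + 41 = 76.
Check digit = (10 − (76 mod 10)) mod 10 = 4.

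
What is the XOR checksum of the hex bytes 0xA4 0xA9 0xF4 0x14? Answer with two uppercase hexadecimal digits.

XOR the bytes together:
  start with 0xA4
  0xA4 ⊕ 0xA9 = 0x0D
  0x0D ⊕ 0xF4 = 0xF9
  0xF9 ⊕ 0x14 = 0xED

ED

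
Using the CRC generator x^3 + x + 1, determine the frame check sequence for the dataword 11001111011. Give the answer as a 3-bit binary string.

101

Append 3 zeros: 11001111011000. Divide by 1011 (XOR where the leading bit is 1):
  pos 0: 1100 XOR 1011 = 0111
  pos 1: 1111 XOR 1011 = 0100
  pos 2: 1001 XOR 1011 = 0010
  pos 4: 1011 XOR 1011 = 0000
  pos 9: 1100 XOR 1011 = 0111
  pos 10: 1110 XOR 1011 = 0101
Remainder (last 3 bits) = 101. This is the CRC / FCS.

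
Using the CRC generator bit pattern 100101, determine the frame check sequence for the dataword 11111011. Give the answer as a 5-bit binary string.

Append 5 zeros: 1111101100000. Divide by 100101 (XOR where the leading bit is 1):
  pos 0: 111110 XOR 100101 = 011011
  pos 1: 110111 XOR 100101 = 010010
  pos 2: 100101 XOR 100101 = 000000
Remainder (last 5 bits) = 00000. This is the CRC / FCS.

00000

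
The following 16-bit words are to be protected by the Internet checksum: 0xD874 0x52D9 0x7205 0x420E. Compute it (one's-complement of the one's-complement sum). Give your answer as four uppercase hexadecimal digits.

209E

One's-complement addition (fold any carry out of bit 15 back into bit 0):
  0xD874 + 0x52D9 = 0x12B4D → wrap carry → 0x2B4E
  0x2B4E + 0x7205 = 0x09D53
  0x9D53 + 0x420E = 0x0DF61
One's-complement sum = 0xDF61.
Checksum = ~0xDF61 & 0xFFFF = 0x209E.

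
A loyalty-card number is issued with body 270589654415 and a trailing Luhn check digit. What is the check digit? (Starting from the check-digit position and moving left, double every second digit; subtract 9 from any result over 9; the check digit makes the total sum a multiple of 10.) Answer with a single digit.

Partial digits right→left: 5 1 4 4 5 6 9 8 5 0 7 2
Double every second digit counting from the check-digit position (so the 1st, 3rd, 5th, ... of the partial from the right).
  doubled (with −9 where >9): 1 8 1 9 1 5 → sum 25
  kept as-is: 1 4 6 8 0 2 → sum 21
Total = 25 + 21 = 46.
Check digit = (10 − (46 mod 10)) mod 10 = 4.

4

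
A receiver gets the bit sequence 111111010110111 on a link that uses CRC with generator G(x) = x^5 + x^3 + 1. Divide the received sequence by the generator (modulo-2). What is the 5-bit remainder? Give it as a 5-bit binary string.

11010

Modulo-2 division of 111111010110111 by 101001:
  pos 0: 111111 XOR 101001 = 010110
  pos 1: 101100 XOR 101001 = 000101
  pos 4: 101101 XOR 101001 = 000100
  pos 7: 100101 XOR 101001 = 001100
  pos 9: 110011 XOR 101001 = 011010
Remainder = 11010 (nonzero — an error is detected).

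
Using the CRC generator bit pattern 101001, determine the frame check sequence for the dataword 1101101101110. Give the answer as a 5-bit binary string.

Append 5 zeros: 110110110111000000. Divide by 101001 (XOR where the leading bit is 1):
  pos 0: 110110 XOR 101001 = 011111
  pos 1: 111111 XOR 101001 = 010110
  pos 2: 101101 XOR 101001 = 000100
  pos 5: 100011 XOR 101001 = 001010
  pos 7: 101010 XOR 101001 = 000011
  pos 11: 110000 XOR 101001 = 011001
  pos 12: 110010 XOR 101001 = 011011
Remainder (last 5 bits) = 11011. This is the CRC / FCS.

11011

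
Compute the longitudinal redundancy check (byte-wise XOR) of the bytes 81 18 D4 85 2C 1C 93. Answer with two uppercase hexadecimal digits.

6B

XOR the bytes together:
  start with 0x81
  0x81 ⊕ 0x18 = 0x99
  0x99 ⊕ 0xD4 = 0x4D
  0x4D ⊕ 0x85 = 0xC8
  0xC8 ⊕ 0x2C = 0xE4
  0xE4 ⊕ 0x1C = 0xF8
  0xF8 ⊕ 0x93 = 0x6B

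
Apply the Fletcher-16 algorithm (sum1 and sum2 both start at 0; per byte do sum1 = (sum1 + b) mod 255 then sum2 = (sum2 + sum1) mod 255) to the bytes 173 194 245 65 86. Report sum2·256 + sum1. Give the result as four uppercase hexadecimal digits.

2AFD

Running sums (mod 255):
  after byte 0 (173): sum1=173, sum2=173
  after byte 1 (194): sum1=112, sum2=30
  after byte 2 (245): sum1=102, sum2=132
  after byte 3 (65): sum1=167, sum2=44
  after byte 4 (86): sum1=253, sum2=42
Checksum = sum2·256 + sum1 = 42·256 + 253 = 11005 = 0x2AFD.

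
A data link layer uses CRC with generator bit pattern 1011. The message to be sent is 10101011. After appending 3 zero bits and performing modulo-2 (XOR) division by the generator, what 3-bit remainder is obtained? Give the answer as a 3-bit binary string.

Append 3 zeros: 10101011000. Divide by 1011 (XOR where the leading bit is 1):
  pos 0: 1010 XOR 1011 = 0001
  pos 3: 1101 XOR 1011 = 0110
  pos 4: 1101 XOR 1011 = 0110
  pos 5: 1100 XOR 1011 = 0111
  pos 6: 1110 XOR 1011 = 0101
  pos 7: 1010 XOR 1011 = 0001
Remainder (last 3 bits) = 001. This is the CRC / FCS.

001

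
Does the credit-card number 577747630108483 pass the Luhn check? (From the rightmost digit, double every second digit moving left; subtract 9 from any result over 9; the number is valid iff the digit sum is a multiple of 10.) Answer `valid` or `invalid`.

From the right, keep odd positions and double even positions (subtract 9 from any doubled value over 9):
  doubled (positions 2,4,...): 7 7 2 6 5 5 5 → sum 37
  kept (positions 1,3,...): 3 4 0 0 6 4 7 5 → sum 29
Total = 66.
66 mod 10 = 6, so the number is invalid.

invalid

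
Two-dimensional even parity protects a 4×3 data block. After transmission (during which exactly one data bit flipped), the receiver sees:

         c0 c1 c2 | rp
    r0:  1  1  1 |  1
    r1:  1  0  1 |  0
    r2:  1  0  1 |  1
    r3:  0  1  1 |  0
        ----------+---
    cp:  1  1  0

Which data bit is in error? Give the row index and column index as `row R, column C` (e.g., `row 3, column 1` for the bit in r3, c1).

row 2, column 1

Recompute each row's even parity and compare to rp:
  r0: data parity 1, sent rp 1 → ok
  r1: data parity 0, sent rp 0 → ok
  r2: data parity 0, sent rp 1 → mismatch
  r3: data parity 0, sent rp 0 → ok
Recompute each column's even parity and compare to cp:
  c0: data parity 1, sent cp 1 → ok
  c1: data parity 0, sent cp 1 → mismatch
  c2: data parity 0, sent cp 0 → ok
Exactly one row (r2) and one column (c1) fail → the flipped bit is at their intersection.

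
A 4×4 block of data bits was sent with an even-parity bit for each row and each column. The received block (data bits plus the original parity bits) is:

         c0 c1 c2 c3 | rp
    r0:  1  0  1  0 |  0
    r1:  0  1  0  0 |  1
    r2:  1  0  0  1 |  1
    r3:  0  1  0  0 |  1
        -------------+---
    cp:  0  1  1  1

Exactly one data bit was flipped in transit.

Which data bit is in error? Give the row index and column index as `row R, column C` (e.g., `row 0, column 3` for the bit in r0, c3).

row 2, column 1

Recompute each row's even parity and compare to rp:
  r0: data parity 0, sent rp 0 → ok
  r1: data parity 1, sent rp 1 → ok
  r2: data parity 0, sent rp 1 → mismatch
  r3: data parity 1, sent rp 1 → ok
Recompute each column's even parity and compare to cp:
  c0: data parity 0, sent cp 0 → ok
  c1: data parity 0, sent cp 1 → mismatch
  c2: data parity 1, sent cp 1 → ok
  c3: data parity 1, sent cp 1 → ok
Exactly one row (r2) and one column (c1) fail → the flipped bit is at their intersection.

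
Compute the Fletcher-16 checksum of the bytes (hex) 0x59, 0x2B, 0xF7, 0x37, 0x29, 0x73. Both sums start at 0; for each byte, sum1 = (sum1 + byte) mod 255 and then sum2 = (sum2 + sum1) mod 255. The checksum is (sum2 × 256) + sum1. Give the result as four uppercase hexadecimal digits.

Running sums (mod 255):
  after byte 0 (0x59): sum1=89, sum2=89
  after byte 1 (0x2B): sum1=132, sum2=221
  after byte 2 (0xF7): sum1=124, sum2=90
  after byte 3 (0x37): sum1=179, sum2=14
  after byte 4 (0x29): sum1=220, sum2=234
  after byte 5 (0x73): sum1=80, sum2=59
Checksum = sum2·256 + sum1 = 59·256 + 80 = 15184 = 0x3B50.

3B50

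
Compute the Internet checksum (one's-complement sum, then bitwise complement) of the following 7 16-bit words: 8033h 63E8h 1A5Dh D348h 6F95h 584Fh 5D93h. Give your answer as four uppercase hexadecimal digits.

08C6

One's-complement addition (fold any carry out of bit 15 back into bit 0):
  0x8033 + 0x63E8 = 0x0E41B
  0xE41B + 0x1A5D = 0x0FE78
  0xFE78 + 0xD348 = 0x1D1C0 → wrap carry → 0xD1C1
  0xD1C1 + 0x6F95 = 0x14156 → wrap carry → 0x4157
  0x4157 + 0x584F = 0x099A6
  0x99A6 + 0x5D93 = 0x0F739
One's-complement sum = 0xF739.
Checksum = ~0xF739 & 0xFFFF = 0x08C6.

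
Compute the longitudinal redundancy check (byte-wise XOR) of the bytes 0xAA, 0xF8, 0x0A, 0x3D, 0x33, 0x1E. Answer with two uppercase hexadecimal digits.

48

XOR the bytes together:
  start with 0xAA
  0xAA ⊕ 0xF8 = 0x52
  0x52 ⊕ 0x0A = 0x58
  0x58 ⊕ 0x3D = 0x65
  0x65 ⊕ 0x33 = 0x56
  0x56 ⊕ 0x1E = 0x48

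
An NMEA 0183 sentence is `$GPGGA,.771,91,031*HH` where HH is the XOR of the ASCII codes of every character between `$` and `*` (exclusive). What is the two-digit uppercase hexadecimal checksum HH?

XOR the ASCII codes of the payload characters:
  'G' = 0x47 → acc = 0x47
  'P' = 0x50 → acc = 0x17
  'G' = 0x47 → acc = 0x50
  'G' = 0x47 → acc = 0x17
  'A' = 0x41 → acc = 0x56
  ',' = 0x2C → acc = 0x7A
  '.' = 0x2E → acc = 0x54
  '7' = 0x37 → acc = 0x63
  '7' = 0x37 → acc = 0x54
  '1' = 0x31 → acc = 0x65
  ',' = 0x2C → acc = 0x49
  '9' = 0x39 → acc = 0x70
  '1' = 0x31 → acc = 0x41
  ',' = 0x2C → acc = 0x6D
  '0' = 0x30 → acc = 0x5D
  '3' = 0x33 → acc = 0x6E
  '1' = 0x31 → acc = 0x5F
Checksum = 0x5F.

5F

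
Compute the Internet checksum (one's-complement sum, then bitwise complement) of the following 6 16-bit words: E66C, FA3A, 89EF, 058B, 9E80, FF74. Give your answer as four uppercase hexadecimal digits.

F1E7

One's-complement addition (fold any carry out of bit 15 back into bit 0):
  0xE66C + 0xFA3A = 0x1E0A6 → wrap carry → 0xE0A7
  0xE0A7 + 0x89EF = 0x16A96 → wrap carry → 0x6A97
  0x6A97 + 0x058B = 0x07022
  0x7022 + 0x9E80 = 0x10EA2 → wrap carry → 0x0EA3
  0x0EA3 + 0xFF74 = 0x10E17 → wrap carry → 0x0E18
One's-complement sum = 0x0E18.
Checksum = ~0x0E18 & 0xFFFF = 0xF1E7.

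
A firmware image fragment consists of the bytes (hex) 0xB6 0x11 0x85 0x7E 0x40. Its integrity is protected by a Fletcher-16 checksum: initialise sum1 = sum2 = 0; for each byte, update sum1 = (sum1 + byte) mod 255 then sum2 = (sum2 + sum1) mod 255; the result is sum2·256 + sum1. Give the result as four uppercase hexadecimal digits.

A30C

Running sums (mod 255):
  after byte 0 (0xB6): sum1=182, sum2=182
  after byte 1 (0x11): sum1=199, sum2=126
  after byte 2 (0x85): sum1=77, sum2=203
  after byte 3 (0x7E): sum1=203, sum2=151
  after byte 4 (0x40): sum1=12, sum2=163
Checksum = sum2·256 + sum1 = 163·256 + 12 = 41740 = 0xA30C.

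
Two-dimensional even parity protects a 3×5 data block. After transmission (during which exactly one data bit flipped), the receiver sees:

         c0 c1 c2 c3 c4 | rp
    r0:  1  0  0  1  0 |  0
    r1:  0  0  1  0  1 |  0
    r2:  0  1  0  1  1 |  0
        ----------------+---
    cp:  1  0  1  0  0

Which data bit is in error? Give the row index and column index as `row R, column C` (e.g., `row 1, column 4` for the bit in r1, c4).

row 2, column 1

Recompute each row's even parity and compare to rp:
  r0: data parity 0, sent rp 0 → ok
  r1: data parity 0, sent rp 0 → ok
  r2: data parity 1, sent rp 0 → mismatch
Recompute each column's even parity and compare to cp:
  c0: data parity 1, sent cp 1 → ok
  c1: data parity 1, sent cp 0 → mismatch
  c2: data parity 1, sent cp 1 → ok
  c3: data parity 0, sent cp 0 → ok
  c4: data parity 0, sent cp 0 → ok
Exactly one row (r2) and one column (c1) fail → the flipped bit is at their intersection.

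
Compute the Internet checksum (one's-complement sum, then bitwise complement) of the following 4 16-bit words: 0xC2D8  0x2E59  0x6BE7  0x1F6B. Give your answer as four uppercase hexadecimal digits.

837B

One's-complement addition (fold any carry out of bit 15 back into bit 0):
  0xC2D8 + 0x2E59 = 0x0F131
  0xF131 + 0x6BE7 = 0x15D18 → wrap carry → 0x5D19
  0x5D19 + 0x1F6B = 0x07C84
One's-complement sum = 0x7C84.
Checksum = ~0x7C84 & 0xFFFF = 0x837B.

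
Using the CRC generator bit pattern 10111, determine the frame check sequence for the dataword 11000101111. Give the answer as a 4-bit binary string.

1101

Append 4 zeros: 110001011110000. Divide by 10111 (XOR where the leading bit is 1):
  pos 0: 11000 XOR 10111 = 01111
  pos 1: 11111 XOR 10111 = 01000
  pos 2: 10000 XOR 10111 = 00111
  pos 4: 11111 XOR 10111 = 01000
  pos 5: 10001 XOR 10111 = 00110
  pos 7: 11010 XOR 10111 = 01101
  pos 8: 11010 XOR 10111 = 01101
  pos 9: 11010 XOR 10111 = 01101
  pos 10: 11010 XOR 10111 = 01101
Remainder (last 4 bits) = 1101. This is the CRC / FCS.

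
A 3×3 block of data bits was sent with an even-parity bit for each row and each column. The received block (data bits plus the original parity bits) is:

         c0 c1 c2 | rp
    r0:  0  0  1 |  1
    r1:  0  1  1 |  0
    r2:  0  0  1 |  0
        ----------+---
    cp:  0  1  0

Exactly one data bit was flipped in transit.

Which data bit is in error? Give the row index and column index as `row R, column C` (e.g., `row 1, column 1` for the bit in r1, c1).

row 2, column 2

Recompute each row's even parity and compare to rp:
  r0: data parity 1, sent rp 1 → ok
  r1: data parity 0, sent rp 0 → ok
  r2: data parity 1, sent rp 0 → mismatch
Recompute each column's even parity and compare to cp:
  c0: data parity 0, sent cp 0 → ok
  c1: data parity 1, sent cp 1 → ok
  c2: data parity 1, sent cp 0 → mismatch
Exactly one row (r2) and one column (c2) fail → the flipped bit is at their intersection.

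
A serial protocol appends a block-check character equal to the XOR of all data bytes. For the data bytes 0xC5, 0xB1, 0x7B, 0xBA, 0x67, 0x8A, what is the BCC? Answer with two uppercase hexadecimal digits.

XOR the bytes together:
  start with 0xC5
  0xC5 ⊕ 0xB1 = 0x74
  0x74 ⊕ 0x7B = 0x0F
  0x0F ⊕ 0xBA = 0xB5
  0xB5 ⊕ 0x67 = 0xD2
  0xD2 ⊕ 0x8A = 0x58

58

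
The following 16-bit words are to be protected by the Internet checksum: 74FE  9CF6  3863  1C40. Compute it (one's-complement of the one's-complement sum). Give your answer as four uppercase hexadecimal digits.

One's-complement addition (fold any carry out of bit 15 back into bit 0):
  0x74FE + 0x9CF6 = 0x111F4 → wrap carry → 0x11F5
  0x11F5 + 0x3863 = 0x04A58
  0x4A58 + 0x1C40 = 0x06698
One's-complement sum = 0x6698.
Checksum = ~0x6698 & 0xFFFF = 0x9967.

9967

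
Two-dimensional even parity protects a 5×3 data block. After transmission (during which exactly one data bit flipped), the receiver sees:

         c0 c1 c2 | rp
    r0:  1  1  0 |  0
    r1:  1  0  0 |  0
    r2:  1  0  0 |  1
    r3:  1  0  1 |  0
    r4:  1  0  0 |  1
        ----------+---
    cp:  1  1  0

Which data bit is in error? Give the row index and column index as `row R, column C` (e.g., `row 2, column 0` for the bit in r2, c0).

row 1, column 2

Recompute each row's even parity and compare to rp:
  r0: data parity 0, sent rp 0 → ok
  r1: data parity 1, sent rp 0 → mismatch
  r2: data parity 1, sent rp 1 → ok
  r3: data parity 0, sent rp 0 → ok
  r4: data parity 1, sent rp 1 → ok
Recompute each column's even parity and compare to cp:
  c0: data parity 1, sent cp 1 → ok
  c1: data parity 1, sent cp 1 → ok
  c2: data parity 1, sent cp 0 → mismatch
Exactly one row (r1) and one column (c2) fail → the flipped bit is at their intersection.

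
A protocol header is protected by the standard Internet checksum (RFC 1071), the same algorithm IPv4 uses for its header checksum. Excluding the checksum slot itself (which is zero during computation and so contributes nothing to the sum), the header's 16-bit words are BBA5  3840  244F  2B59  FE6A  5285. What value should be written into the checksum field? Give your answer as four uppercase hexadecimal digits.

6B81

One's-complement addition (fold any carry out of bit 15 back into bit 0):
  0xBBA5 + 0x3840 = 0x0F3E5
  0xF3E5 + 0x244F = 0x11834 → wrap carry → 0x1835
  0x1835 + 0x2B59 = 0x0438E
  0x438E + 0xFE6A = 0x141F8 → wrap carry → 0x41F9
  0x41F9 + 0x5285 = 0x0947E
One's-complement sum = 0x947E.
Checksum = ~0x947E & 0xFFFF = 0x6B81.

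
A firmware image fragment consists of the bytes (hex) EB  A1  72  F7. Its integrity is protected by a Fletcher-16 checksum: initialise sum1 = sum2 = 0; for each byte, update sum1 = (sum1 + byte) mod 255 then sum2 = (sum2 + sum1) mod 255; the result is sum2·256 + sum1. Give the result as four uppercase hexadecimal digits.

71F7

Running sums (mod 255):
  after byte 0 (EB): sum1=235, sum2=235
  after byte 1 (A1): sum1=141, sum2=121
  after byte 2 (72): sum1=0, sum2=121
  after byte 3 (F7): sum1=247, sum2=113
Checksum = sum2·256 + sum1 = 113·256 + 247 = 29175 = 0x71F7.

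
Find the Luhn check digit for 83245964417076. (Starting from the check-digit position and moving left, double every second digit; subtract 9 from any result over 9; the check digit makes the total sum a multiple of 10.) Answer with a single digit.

Partial digits right→left: 6 7 0 7 1 4 4 6 9 5 4 2 3 8
Double every second digit counting from the check-digit position (so the 1st, 3rd, 5th, ... of the partial from the right).
  doubled (with −9 where >9): 3 0 2 8 9 8 6 → sum 36
  kept as-is: 7 7 4 6 5 2 8 → sum 39
Total = 36 + 39 = 75.
Check digit = (10 − (75 mod 10)) mod 10 = 5.

5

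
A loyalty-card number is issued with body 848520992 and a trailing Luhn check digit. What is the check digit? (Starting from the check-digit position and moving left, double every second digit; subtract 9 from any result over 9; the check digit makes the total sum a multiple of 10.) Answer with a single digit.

Partial digits right→left: 2 9 9 0 2 5 8 4 8
Double every second digit counting from the check-digit position (so the 1st, 3rd, 5th, ... of the partial from the right).
  doubled (with −9 where >9): 4 9 4 7 7 → sum 31
  kept as-is: 9 0 5 4 → sum 18
Total = 31 + 18 = 49.
Check digit = (10 − (49 mod 10)) mod 10 = 1.

1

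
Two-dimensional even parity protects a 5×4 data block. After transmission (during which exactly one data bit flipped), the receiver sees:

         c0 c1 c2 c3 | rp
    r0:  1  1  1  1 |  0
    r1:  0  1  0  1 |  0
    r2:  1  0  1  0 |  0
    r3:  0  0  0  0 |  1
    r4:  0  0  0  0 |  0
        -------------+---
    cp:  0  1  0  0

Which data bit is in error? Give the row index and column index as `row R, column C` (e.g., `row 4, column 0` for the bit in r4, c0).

Recompute each row's even parity and compare to rp:
  r0: data parity 0, sent rp 0 → ok
  r1: data parity 0, sent rp 0 → ok
  r2: data parity 0, sent rp 0 → ok
  r3: data parity 0, sent rp 1 → mismatch
  r4: data parity 0, sent rp 0 → ok
Recompute each column's even parity and compare to cp:
  c0: data parity 0, sent cp 0 → ok
  c1: data parity 0, sent cp 1 → mismatch
  c2: data parity 0, sent cp 0 → ok
  c3: data parity 0, sent cp 0 → ok
Exactly one row (r3) and one column (c1) fail → the flipped bit is at their intersection.

row 3, column 1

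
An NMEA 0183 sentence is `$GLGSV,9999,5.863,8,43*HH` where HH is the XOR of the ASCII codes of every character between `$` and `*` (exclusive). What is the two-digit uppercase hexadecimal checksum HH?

50

XOR the ASCII codes of the payload characters:
  'G' = 0x47 → acc = 0x47
  'L' = 0x4C → acc = 0x0B
  'G' = 0x47 → acc = 0x4C
  'S' = 0x53 → acc = 0x1F
  'V' = 0x56 → acc = 0x49
  ',' = 0x2C → acc = 0x65
  '9' = 0x39 → acc = 0x5C
  '9' = 0x39 → acc = 0x65
  '9' = 0x39 → acc = 0x5C
  '9' = 0x39 → acc = 0x65
  ',' = 0x2C → acc = 0x49
  '5' = 0x35 → acc = 0x7C
  '.' = 0x2E → acc = 0x52
  '8' = 0x38 → acc = 0x6A
  '6' = 0x36 → acc = 0x5C
  '3' = 0x33 → acc = 0x6F
  ',' = 0x2C → acc = 0x43
  '8' = 0x38 → acc = 0x7B
  ',' = 0x2C → acc = 0x57
  '4' = 0x34 → acc = 0x63
  '3' = 0x33 → acc = 0x50
Checksum = 0x50.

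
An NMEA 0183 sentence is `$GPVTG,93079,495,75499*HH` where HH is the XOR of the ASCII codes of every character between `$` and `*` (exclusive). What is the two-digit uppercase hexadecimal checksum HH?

XOR the ASCII codes of the payload characters:
  'G' = 0x47 → acc = 0x47
  'P' = 0x50 → acc = 0x17
  'V' = 0x56 → acc = 0x41
  'T' = 0x54 → acc = 0x15
  'G' = 0x47 → acc = 0x52
  ',' = 0x2C → acc = 0x7E
  '9' = 0x39 → acc = 0x47
  '3' = 0x33 → acc = 0x74
  '0' = 0x30 → acc = 0x44
  '7' = 0x37 → acc = 0x73
  '9' = 0x39 → acc = 0x4A
  ',' = 0x2C → acc = 0x66
  '4' = 0x34 → acc = 0x52
  '9' = 0x39 → acc = 0x6B
  '5' = 0x35 → acc = 0x5E
  ',' = 0x2C → acc = 0x72
  '7' = 0x37 → acc = 0x45
  '5' = 0x35 → acc = 0x70
  '4' = 0x34 → acc = 0x44
  '9' = 0x39 → acc = 0x7D
  '9' = 0x39 → acc = 0x44
Checksum = 0x44.

44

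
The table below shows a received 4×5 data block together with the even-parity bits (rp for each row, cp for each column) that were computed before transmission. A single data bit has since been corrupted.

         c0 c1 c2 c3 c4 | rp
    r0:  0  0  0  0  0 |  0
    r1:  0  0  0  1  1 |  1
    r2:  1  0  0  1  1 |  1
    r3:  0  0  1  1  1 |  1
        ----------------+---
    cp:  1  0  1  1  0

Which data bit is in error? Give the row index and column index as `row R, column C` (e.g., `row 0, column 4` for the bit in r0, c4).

row 1, column 4

Recompute each row's even parity and compare to rp:
  r0: data parity 0, sent rp 0 → ok
  r1: data parity 0, sent rp 1 → mismatch
  r2: data parity 1, sent rp 1 → ok
  r3: data parity 1, sent rp 1 → ok
Recompute each column's even parity and compare to cp:
  c0: data parity 1, sent cp 1 → ok
  c1: data parity 0, sent cp 0 → ok
  c2: data parity 1, sent cp 1 → ok
  c3: data parity 1, sent cp 1 → ok
  c4: data parity 1, sent cp 0 → mismatch
Exactly one row (r1) and one column (c4) fail → the flipped bit is at their intersection.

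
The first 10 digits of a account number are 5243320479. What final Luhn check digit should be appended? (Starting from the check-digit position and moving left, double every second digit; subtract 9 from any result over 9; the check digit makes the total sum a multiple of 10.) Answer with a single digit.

0

Partial digits right→left: 9 7 4 0 2 3 3 4 2 5
Double every second digit counting from the check-digit position (so the 1st, 3rd, 5th, ... of the partial from the right).
  doubled (with −9 where >9): 9 8 4 6 4 → sum 31
  kept as-is: 7 0 3 4 5 → sum 19
Total = 31 + 19 = 50.
Check digit = (10 − (50 mod 10)) mod 10 = 0.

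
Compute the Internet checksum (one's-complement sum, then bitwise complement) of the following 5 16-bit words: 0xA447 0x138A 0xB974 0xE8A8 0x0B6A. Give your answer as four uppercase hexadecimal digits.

One's-complement addition (fold any carry out of bit 15 back into bit 0):
  0xA447 + 0x138A = 0x0B7D1
  0xB7D1 + 0xB974 = 0x17145 → wrap carry → 0x7146
  0x7146 + 0xE8A8 = 0x159EE → wrap carry → 0x59EF
  0x59EF + 0x0B6A = 0x06559
One's-complement sum = 0x6559.
Checksum = ~0x6559 & 0xFFFF = 0x9AA6.

9AA6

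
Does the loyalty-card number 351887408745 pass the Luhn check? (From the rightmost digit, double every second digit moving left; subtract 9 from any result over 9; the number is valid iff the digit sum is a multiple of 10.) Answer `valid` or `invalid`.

From the right, keep odd positions and double even positions (subtract 9 from any doubled value over 9):
  doubled (positions 2,4,...): 8 7 8 7 2 6 → sum 38
  kept (positions 1,3,...): 5 7 0 7 8 5 → sum 32
Total = 70.
70 mod 10 = 0, so the number is valid.

valid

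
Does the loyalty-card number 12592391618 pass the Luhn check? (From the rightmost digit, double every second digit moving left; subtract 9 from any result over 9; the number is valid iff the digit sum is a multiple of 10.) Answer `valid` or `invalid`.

invalid

From the right, keep odd positions and double even positions (subtract 9 from any doubled value over 9):
  doubled (positions 2,4,...): 2 2 6 9 4 → sum 23
  kept (positions 1,3,...): 8 6 9 2 5 1 → sum 31
Total = 54.
54 mod 10 = 4, so the number is invalid.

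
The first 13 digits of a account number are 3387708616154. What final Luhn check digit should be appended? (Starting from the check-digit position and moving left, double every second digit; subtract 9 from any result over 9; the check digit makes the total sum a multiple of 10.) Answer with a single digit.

6

Partial digits right→left: 4 5 1 6 1 6 8 0 7 7 8 3 3
Double every second digit counting from the check-digit position (so the 1st, 3rd, 5th, ... of the partial from the right).
  doubled (with −9 where >9): 8 2 2 7 5 7 6 → sum 37
  kept as-is: 5 6 6 0 7 3 → sum 27
Total = 37 + 27 = 64.
Check digit = (10 − (64 mod 10)) mod 10 = 6.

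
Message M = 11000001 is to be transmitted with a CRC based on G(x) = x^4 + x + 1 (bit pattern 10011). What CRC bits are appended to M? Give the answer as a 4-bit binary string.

Append 4 zeros: 110000010000. Divide by 10011 (XOR where the leading bit is 1):
  pos 0: 11000 XOR 10011 = 01011
  pos 1: 10110 XOR 10011 = 00101
  pos 3: 10101 XOR 10011 = 00110
  pos 5: 11000 XOR 10011 = 01011
  pos 6: 10110 XOR 10011 = 00101
Remainder (last 4 bits) = 1010. This is the CRC / FCS.

1010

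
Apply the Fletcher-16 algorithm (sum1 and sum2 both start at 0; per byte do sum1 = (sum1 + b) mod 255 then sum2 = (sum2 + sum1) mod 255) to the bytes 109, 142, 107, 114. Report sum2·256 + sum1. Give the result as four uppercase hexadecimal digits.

Running sums (mod 255):
  after byte 0 (109): sum1=109, sum2=109
  after byte 1 (142): sum1=251, sum2=105
  after byte 2 (107): sum1=103, sum2=208
  after byte 3 (114): sum1=217, sum2=170
Checksum = sum2·256 + sum1 = 170·256 + 217 = 43737 = 0xAAD9.

AAD9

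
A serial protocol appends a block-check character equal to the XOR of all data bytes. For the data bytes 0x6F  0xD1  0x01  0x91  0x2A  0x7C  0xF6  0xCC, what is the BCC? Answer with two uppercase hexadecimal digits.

XOR the bytes together:
  start with 0x6F
  0x6F ⊕ 0xD1 = 0xBE
  0xBE ⊕ 0x01 = 0xBF
  0xBF ⊕ 0x91 = 0x2E
  0x2E ⊕ 0x2A = 0x04
  0x04 ⊕ 0x7C = 0x78
  0x78 ⊕ 0xF6 = 0x8E
  0x8E ⊕ 0xCC = 0x42

42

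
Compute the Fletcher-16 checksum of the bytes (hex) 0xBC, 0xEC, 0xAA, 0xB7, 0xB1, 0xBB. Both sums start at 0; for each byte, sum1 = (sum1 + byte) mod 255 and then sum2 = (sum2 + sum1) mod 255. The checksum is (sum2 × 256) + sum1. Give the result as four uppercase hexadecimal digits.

FD79

Running sums (mod 255):
  after byte 0 (0xBC): sum1=188, sum2=188
  after byte 1 (0xEC): sum1=169, sum2=102
  after byte 2 (0xAA): sum1=84, sum2=186
  after byte 3 (0xB7): sum1=12, sum2=198
  after byte 4 (0xB1): sum1=189, sum2=132
  after byte 5 (0xBB): sum1=121, sum2=253
Checksum = sum2·256 + sum1 = 253·256 + 121 = 64889 = 0xFD79.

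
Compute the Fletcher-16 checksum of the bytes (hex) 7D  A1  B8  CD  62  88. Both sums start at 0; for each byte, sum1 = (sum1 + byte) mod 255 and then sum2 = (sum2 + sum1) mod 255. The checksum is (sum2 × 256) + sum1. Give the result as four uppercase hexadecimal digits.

Running sums (mod 255):
  after byte 0 (7D): sum1=125, sum2=125
  after byte 1 (A1): sum1=31, sum2=156
  after byte 2 (B8): sum1=215, sum2=116
  after byte 3 (CD): sum1=165, sum2=26
  after byte 4 (62): sum1=8, sum2=34
  after byte 5 (88): sum1=144, sum2=178
Checksum = sum2·256 + sum1 = 178·256 + 144 = 45712 = 0xB290.

B290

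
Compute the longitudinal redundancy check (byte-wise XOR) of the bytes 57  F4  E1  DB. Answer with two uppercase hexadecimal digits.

XOR the bytes together:
  start with 0x57
  0x57 ⊕ 0xF4 = 0xA3
  0xA3 ⊕ 0xE1 = 0x42
  0x42 ⊕ 0xDB = 0x99

99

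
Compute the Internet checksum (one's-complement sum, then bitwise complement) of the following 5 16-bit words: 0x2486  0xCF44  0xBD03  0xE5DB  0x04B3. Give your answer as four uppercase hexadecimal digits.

One's-complement addition (fold any carry out of bit 15 back into bit 0):
  0x2486 + 0xCF44 = 0x0F3CA
  0xF3CA + 0xBD03 = 0x1B0CD → wrap carry → 0xB0CE
  0xB0CE + 0xE5DB = 0x196A9 → wrap carry → 0x96AA
  0x96AA + 0x04B3 = 0x09B5D
One's-complement sum = 0x9B5D.
Checksum = ~0x9B5D & 0xFFFF = 0x64A2.

64A2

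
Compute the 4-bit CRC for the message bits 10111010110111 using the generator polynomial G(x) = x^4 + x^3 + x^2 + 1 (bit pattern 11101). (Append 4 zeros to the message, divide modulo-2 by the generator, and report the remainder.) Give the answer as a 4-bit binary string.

1010

Append 4 zeros: 101110101101110000. Divide by 11101 (XOR where the leading bit is 1):
  pos 0: 10111 XOR 11101 = 01010
  pos 1: 10100 XOR 11101 = 01001
  pos 2: 10011 XOR 11101 = 01110
  pos 3: 11100 XOR 11101 = 00001
  pos 7: 11101 XOR 11101 = 00000
  pos 12: 11000 XOR 11101 = 00101
Remainder (last 4 bits) = 1010. This is the CRC / FCS.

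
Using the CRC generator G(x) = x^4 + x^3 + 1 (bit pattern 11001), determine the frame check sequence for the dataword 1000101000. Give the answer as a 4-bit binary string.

0100

Append 4 zeros: 10001010000000. Divide by 11001 (XOR where the leading bit is 1):
  pos 0: 10001 XOR 11001 = 01000
  pos 1: 10000 XOR 11001 = 01001
  pos 2: 10011 XOR 11001 = 01010
  pos 3: 10100 XOR 11001 = 01101
  pos 4: 11010 XOR 11001 = 00011
  pos 7: 11000 XOR 11001 = 00001
Remainder (last 4 bits) = 0100. This is the CRC / FCS.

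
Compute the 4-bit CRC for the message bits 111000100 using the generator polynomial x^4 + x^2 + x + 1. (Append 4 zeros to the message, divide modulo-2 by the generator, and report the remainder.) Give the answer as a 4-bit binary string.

1010

Append 4 zeros: 1110001000000. Divide by 10111 (XOR where the leading bit is 1):
  pos 0: 11100 XOR 10111 = 01011
  pos 1: 10110 XOR 10111 = 00001
  pos 5: 11000 XOR 10111 = 01111
  pos 6: 11110 XOR 10111 = 01001
  pos 7: 10010 XOR 10111 = 00101
Remainder (last 4 bits) = 1010. This is the CRC / FCS.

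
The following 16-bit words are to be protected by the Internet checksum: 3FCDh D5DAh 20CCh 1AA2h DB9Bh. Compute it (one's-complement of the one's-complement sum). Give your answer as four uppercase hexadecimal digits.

D34D

One's-complement addition (fold any carry out of bit 15 back into bit 0):
  0x3FCD + 0xD5DA = 0x115A7 → wrap carry → 0x15A8
  0x15A8 + 0x20CC = 0x03674
  0x3674 + 0x1AA2 = 0x05116
  0x5116 + 0xDB9B = 0x12CB1 → wrap carry → 0x2CB2
One's-complement sum = 0x2CB2.
Checksum = ~0x2CB2 & 0xFFFF = 0xD34D.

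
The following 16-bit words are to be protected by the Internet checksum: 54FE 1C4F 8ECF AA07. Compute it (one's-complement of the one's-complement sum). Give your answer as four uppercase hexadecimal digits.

One's-complement addition (fold any carry out of bit 15 back into bit 0):
  0x54FE + 0x1C4F = 0x0714D
  0x714D + 0x8ECF = 0x1001C → wrap carry → 0x001D
  0x001D + 0xAA07 = 0x0AA24
One's-complement sum = 0xAA24.
Checksum = ~0xAA24 & 0xFFFF = 0x55DB.

55DB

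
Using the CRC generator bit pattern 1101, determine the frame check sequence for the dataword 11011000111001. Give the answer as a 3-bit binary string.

Append 3 zeros: 11011000111001000. Divide by 1101 (XOR where the leading bit is 1):
  pos 0: 1101 XOR 1101 = 0000
  pos 4: 1000 XOR 1101 = 0101
  pos 5: 1011 XOR 1101 = 0110
  pos 6: 1101 XOR 1101 = 0000
  pos 10: 1001 XOR 1101 = 0100
  pos 11: 1000 XOR 1101 = 0101
  pos 12: 1010 XOR 1101 = 0111
  pos 13: 1110 XOR 1101 = 0011
Remainder (last 3 bits) = 011. This is the CRC / FCS.

011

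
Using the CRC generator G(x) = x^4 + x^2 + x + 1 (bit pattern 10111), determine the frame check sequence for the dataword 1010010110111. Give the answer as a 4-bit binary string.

0110

Append 4 zeros: 10100101101110000. Divide by 10111 (XOR where the leading bit is 1):
  pos 0: 10100 XOR 10111 = 00011
  pos 3: 11101 XOR 10111 = 01010
  pos 4: 10101 XOR 10111 = 00010
  pos 7: 10011 XOR 10111 = 00100
  pos 9: 10010 XOR 10111 = 00101
  pos 11: 10100 XOR 10111 = 00011
Remainder (last 4 bits) = 0110. This is the CRC / FCS.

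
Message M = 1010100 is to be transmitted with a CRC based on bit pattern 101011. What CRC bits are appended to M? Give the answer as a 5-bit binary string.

Append 5 zeros: 101010000000. Divide by 101011 (XOR where the leading bit is 1):
  pos 0: 101010 XOR 101011 = 000001
  pos 5: 100000 XOR 101011 = 001011
Remainder (last 5 bits) = 10110. This is the CRC / FCS.

10110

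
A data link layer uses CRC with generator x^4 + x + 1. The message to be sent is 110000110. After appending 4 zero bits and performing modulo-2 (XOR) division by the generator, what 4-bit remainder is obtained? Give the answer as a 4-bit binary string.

1011

Append 4 zeros: 1100001100000. Divide by 10011 (XOR where the leading bit is 1):
  pos 0: 11000 XOR 10011 = 01011
  pos 1: 10110 XOR 10011 = 00101
  pos 3: 10111 XOR 10011 = 00100
  pos 5: 10000 XOR 10011 = 00011
  pos 8: 11000 XOR 10011 = 01011
Remainder (last 4 bits) = 1011. This is the CRC / FCS.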